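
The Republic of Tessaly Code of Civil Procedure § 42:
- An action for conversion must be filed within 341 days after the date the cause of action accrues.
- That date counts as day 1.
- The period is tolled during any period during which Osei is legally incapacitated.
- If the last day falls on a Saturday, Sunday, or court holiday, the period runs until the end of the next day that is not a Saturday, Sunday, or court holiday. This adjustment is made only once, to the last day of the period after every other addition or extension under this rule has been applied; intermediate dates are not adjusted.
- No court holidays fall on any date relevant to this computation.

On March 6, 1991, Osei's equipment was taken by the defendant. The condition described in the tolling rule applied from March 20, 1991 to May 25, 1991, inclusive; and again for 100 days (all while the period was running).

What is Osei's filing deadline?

Counting March 6, 1991 as day 1, day 341 is February 9, 1992.
From March 20, 1991 through May 25, 1991 inclusive is 67 days; tolling adds 67 days: February 9, 1992 + 67 days = April 16, 1992.
Tolling adds 100 days: April 16, 1992 + 100 days = July 25, 1992.
July 25, 1992 is Saturday; July 26, 1992 is Sunday. The next qualifying day is July 27, 1992.

July 27, 1992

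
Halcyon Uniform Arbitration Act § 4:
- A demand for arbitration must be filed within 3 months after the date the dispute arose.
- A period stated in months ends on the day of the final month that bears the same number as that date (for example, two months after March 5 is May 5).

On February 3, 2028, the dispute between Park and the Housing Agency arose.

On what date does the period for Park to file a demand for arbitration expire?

3 months after February 3, 2028 is May 3, 2028.

May 3, 2028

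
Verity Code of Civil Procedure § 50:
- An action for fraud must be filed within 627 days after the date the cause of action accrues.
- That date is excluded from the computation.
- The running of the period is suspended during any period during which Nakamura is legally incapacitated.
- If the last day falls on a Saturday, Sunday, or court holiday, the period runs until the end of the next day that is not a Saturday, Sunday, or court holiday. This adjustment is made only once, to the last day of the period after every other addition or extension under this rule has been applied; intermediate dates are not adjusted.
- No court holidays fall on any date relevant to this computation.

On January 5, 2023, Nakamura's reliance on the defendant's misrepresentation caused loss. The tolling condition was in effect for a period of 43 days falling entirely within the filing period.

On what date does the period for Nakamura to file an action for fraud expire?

627 days after January 5, 2023 is September 23, 2024.
Tolling adds 43 days: September 23, 2024 + 43 days = November 5, 2024.
November 5, 2024 is a Tuesday and not a court holiday, so no extension applies.

November 5, 2024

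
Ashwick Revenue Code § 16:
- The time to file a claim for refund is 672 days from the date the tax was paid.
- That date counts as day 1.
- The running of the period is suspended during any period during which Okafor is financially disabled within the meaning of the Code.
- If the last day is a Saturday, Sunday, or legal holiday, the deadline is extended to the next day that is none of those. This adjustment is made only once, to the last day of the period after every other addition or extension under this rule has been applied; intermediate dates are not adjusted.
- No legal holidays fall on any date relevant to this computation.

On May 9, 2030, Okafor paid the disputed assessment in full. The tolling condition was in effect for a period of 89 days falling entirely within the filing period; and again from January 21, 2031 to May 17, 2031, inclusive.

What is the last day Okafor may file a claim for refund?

October 4, 2032

Counting May 9, 2030 as day 1, day 672 is March 10, 2032.
Tolling adds 89 days: March 10, 2032 + 89 days = June 7, 2032.
From January 21, 2031 through May 17, 2031 inclusive is 117 days; tolling adds 117 days: June 7, 2032 + 117 days = October 2, 2032.
October 2, 2032 is Saturday; October 3, 2032 is Sunday. The next qualifying day is October 4, 2032.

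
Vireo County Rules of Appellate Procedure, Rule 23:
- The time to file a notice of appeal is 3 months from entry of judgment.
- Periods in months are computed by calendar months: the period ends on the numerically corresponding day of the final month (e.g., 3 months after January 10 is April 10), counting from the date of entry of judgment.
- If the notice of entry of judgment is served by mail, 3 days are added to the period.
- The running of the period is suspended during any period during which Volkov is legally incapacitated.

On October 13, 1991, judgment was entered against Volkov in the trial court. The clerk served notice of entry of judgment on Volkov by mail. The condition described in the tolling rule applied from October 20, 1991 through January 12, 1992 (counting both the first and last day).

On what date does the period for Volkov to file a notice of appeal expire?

April 10, 1992

3 months after October 13, 1991 is January 13, 1992.
Service was by mail, adding 3 days: January 13, 1992 + 3 days = January 16, 1992.
From October 20, 1991 through January 12, 1992 inclusive is 85 days; tolling adds 85 days: January 16, 1992 + 85 days = April 10, 1992.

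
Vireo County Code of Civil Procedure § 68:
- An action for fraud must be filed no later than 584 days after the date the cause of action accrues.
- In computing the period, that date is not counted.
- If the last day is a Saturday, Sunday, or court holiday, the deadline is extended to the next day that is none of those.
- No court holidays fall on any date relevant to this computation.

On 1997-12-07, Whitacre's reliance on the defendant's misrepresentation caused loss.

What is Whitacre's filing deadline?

584 days after 1997-12-07 is July 14, 1999.
July 14, 1999 is a Wednesday and not a court holiday, so no extension applies.

July 14, 1999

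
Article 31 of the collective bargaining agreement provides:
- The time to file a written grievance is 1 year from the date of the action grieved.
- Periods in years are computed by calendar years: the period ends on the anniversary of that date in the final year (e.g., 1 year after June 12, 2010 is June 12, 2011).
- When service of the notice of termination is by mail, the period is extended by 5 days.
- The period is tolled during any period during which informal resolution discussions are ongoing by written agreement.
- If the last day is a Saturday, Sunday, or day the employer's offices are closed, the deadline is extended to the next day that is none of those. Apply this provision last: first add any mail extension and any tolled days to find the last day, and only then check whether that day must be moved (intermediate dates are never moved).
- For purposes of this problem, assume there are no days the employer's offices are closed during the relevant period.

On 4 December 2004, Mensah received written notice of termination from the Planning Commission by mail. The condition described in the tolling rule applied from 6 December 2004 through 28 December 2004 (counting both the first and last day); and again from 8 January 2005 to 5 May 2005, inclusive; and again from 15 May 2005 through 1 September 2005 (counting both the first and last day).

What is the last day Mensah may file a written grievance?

August 17, 2006

1 year after 4 December 2004 is December 4, 2005.
Service was by mail, adding 5 days: December 4, 2005 + 5 days = December 9, 2005.
From December 6, 2004 through December 28, 2004 inclusive is 23 days; tolling adds 23 days: December 9, 2005 + 23 days = January 1, 2006.
From January 8, 2005 through May 5, 2005 inclusive is 118 days; tolling adds 118 days: January 1, 2006 + 118 days = April 29, 2006.
From May 15, 2005 through September 1, 2005 inclusive is 110 days; tolling adds 110 days: April 29, 2006 + 110 days = August 17, 2006.
August 17, 2006 is a Thursday and not a day the employer's offices are closed, so no extension applies.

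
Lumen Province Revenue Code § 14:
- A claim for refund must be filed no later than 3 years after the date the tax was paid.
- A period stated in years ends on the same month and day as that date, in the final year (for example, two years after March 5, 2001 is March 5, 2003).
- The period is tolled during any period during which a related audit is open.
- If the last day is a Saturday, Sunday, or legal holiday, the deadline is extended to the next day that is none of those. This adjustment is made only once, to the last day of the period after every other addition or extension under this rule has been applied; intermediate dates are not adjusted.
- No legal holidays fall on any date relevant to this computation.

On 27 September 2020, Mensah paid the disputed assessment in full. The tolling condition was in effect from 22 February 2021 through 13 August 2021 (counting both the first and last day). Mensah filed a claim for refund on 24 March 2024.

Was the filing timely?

No

3 years after 27 September 2020 is September 27, 2023.
From February 22, 2021 through August 13, 2021 inclusive is 173 days; tolling adds 173 days: September 27, 2023 + 173 days = March 18, 2024.
March 18, 2024 is a Monday and not a legal holiday, so no extension applies.
The deadline is March 18, 2024; the filing on March 24, 2024 is after that date.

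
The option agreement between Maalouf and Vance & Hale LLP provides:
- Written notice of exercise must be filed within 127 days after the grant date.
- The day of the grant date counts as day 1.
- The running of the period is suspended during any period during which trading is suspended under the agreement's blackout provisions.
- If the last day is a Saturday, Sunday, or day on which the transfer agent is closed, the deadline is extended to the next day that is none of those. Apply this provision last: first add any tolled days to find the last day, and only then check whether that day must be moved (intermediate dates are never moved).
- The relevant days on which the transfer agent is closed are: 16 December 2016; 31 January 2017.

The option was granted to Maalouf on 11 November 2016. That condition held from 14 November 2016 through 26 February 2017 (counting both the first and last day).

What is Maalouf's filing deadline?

June 30, 2017

Counting 11 November 2016 as day 1, day 127 is March 17, 2017.
From November 14, 2016 through February 26, 2017 inclusive is 105 days; tolling adds 105 days: March 17, 2017 + 105 days = June 30, 2017.
June 30, 2017 is a Friday and not a day on which the transfer agent is closed, so no extension applies.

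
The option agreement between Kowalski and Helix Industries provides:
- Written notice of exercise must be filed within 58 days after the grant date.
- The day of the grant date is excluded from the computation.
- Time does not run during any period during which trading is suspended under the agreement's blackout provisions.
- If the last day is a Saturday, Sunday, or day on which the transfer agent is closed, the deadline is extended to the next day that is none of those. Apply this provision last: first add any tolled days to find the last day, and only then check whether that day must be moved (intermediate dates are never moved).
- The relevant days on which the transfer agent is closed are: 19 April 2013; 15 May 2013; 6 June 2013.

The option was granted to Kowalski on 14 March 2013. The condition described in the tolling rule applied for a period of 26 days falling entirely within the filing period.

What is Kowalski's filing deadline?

June 7, 2013

58 days after 14 March 2013 is May 11, 2013.
Tolling adds 26 days: May 11, 2013 + 26 days = June 6, 2013.
June 6, 2013 is a listed holiday. The next qualifying day is June 7, 2013.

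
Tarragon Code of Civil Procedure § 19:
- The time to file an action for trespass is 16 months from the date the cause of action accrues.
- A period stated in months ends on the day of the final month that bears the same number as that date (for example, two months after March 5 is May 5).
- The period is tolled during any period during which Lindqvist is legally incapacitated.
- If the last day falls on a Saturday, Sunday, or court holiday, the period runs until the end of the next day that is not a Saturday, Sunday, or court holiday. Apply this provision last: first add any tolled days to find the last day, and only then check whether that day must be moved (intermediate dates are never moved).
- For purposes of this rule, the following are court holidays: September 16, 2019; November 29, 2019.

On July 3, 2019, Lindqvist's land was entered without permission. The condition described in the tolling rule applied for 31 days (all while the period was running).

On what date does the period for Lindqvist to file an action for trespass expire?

16 months after July 3, 2019 is November 3, 2020.
Tolling adds 31 days: November 3, 2020 + 31 days = December 4, 2020.
December 4, 2020 is a Friday and not a court holiday, so no extension applies.

December 4, 2020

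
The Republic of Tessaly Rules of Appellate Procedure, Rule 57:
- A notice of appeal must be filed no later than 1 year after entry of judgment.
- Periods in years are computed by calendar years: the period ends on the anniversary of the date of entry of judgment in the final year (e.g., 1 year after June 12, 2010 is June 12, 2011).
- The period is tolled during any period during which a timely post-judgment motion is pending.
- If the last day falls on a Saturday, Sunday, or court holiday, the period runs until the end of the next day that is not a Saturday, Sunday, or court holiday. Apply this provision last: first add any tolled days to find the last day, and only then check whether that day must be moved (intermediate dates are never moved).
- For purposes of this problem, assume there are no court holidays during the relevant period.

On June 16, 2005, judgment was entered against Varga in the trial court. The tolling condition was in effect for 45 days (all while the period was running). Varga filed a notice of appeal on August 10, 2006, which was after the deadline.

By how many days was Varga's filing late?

1 year after June 16, 2005 is June 16, 2006.
Tolling adds 45 days: June 16, 2006 + 45 days = July 31, 2006.
July 31, 2006 is a Monday and not a court holiday, so no extension applies.
The deadline is July 31, 2006; from July 31, 2006 to August 10, 2006 is 10 days.

10 days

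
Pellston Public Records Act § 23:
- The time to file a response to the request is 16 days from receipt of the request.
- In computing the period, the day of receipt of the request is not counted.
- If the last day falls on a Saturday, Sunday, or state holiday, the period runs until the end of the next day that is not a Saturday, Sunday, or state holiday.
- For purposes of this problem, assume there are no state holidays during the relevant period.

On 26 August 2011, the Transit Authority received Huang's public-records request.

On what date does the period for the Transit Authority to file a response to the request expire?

September 12, 2011

16 days after 26 August 2011 is September 11, 2011.
September 11, 2011 is Sunday. The next qualifying day is September 12, 2011.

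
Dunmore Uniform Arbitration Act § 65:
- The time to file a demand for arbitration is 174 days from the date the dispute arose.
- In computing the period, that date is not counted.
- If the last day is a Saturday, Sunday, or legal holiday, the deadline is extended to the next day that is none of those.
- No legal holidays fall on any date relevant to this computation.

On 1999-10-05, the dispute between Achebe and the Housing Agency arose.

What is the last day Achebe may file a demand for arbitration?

174 days after 1999-10-05 is March 27, 2000.
March 27, 2000 is a Monday and not a legal holiday, so no extension applies.

March 27, 2000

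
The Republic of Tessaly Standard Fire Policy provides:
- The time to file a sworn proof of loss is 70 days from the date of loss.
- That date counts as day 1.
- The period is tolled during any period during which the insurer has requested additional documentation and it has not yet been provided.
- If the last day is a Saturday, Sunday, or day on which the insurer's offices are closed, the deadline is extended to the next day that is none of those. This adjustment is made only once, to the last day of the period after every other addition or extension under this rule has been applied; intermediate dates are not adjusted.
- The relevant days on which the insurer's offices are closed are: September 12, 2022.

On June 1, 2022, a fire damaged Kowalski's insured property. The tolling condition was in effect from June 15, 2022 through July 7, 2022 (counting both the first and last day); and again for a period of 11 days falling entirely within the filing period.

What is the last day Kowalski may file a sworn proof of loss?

Counting June 1, 2022 as day 1, day 70 is August 9, 2022.
From June 15, 2022 through July 7, 2022 inclusive is 23 days; tolling adds 23 days: August 9, 2022 + 23 days = September 1, 2022.
Tolling adds 11 days: September 1, 2022 + 11 days = September 12, 2022.
September 12, 2022 is a listed holiday. The next qualifying day is September 13, 2022.

September 13, 2022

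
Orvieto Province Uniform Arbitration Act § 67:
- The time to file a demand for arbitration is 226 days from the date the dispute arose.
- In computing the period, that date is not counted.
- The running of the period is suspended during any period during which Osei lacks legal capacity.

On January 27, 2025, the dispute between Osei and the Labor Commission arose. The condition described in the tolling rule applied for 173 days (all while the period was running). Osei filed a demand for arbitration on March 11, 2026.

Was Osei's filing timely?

No

226 days after January 27, 2025 is September 10, 2025.
Tolling adds 173 days: September 10, 2025 + 173 days = March 2, 2026.
The deadline is March 2, 2026; the filing on March 11, 2026 is after that date.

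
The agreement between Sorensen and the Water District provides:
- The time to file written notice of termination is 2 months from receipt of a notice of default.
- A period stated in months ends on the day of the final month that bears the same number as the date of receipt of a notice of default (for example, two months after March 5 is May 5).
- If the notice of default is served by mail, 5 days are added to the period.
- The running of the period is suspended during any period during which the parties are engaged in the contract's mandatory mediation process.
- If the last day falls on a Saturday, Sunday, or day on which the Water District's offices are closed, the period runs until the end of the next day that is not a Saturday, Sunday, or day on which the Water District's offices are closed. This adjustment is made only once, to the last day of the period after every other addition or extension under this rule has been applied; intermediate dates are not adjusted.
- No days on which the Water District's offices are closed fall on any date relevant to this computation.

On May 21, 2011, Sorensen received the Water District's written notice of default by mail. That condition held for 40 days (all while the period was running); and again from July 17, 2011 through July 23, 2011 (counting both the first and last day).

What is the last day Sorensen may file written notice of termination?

September 12, 2011

2 months after May 21, 2011 is July 21, 2011.
Service was by mail, adding 5 days: July 21, 2011 + 5 days = July 26, 2011.
Tolling adds 40 days: July 26, 2011 + 40 days = September 4, 2011.
From July 17, 2011 through July 23, 2011 inclusive is 7 days; tolling adds 7 days: September 4, 2011 + 7 days = September 11, 2011.
September 11, 2011 is Sunday. The next qualifying day is September 12, 2011.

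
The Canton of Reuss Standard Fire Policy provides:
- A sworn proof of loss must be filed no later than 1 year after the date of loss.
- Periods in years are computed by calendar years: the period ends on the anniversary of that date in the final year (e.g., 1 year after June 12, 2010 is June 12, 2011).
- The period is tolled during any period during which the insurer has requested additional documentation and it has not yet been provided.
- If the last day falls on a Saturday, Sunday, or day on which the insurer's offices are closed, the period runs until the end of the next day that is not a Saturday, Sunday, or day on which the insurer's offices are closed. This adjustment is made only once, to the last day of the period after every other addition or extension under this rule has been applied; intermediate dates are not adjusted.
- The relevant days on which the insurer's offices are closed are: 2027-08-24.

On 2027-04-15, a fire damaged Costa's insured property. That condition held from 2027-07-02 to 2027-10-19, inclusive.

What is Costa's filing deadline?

August 3, 2028

1 year after 2027-04-15 is April 15, 2028.
From July 2, 2027 through October 19, 2027 inclusive is 110 days; tolling adds 110 days: April 15, 2028 + 110 days = August 3, 2028.
August 3, 2028 is a Thursday and not a day on which the insurer's offices are closed, so no extension applies.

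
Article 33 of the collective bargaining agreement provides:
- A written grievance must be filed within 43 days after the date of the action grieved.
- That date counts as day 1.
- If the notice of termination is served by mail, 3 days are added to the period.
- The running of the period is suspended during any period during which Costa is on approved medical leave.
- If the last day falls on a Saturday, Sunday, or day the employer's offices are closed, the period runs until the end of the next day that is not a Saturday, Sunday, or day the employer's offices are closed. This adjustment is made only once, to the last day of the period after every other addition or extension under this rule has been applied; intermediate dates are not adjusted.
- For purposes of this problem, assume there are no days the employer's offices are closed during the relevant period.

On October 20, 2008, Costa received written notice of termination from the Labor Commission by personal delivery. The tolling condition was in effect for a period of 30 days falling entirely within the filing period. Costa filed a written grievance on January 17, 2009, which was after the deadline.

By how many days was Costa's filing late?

Counting October 20, 2008 as day 1, day 43 is December 1, 2008.
Service was not by mail, so no mail extension applies.
Tolling adds 30 days: December 1, 2008 + 30 days = December 31, 2008.
December 31, 2008 is a Wednesday and not a day the employer's offices are closed, so no extension applies.
The deadline is December 31, 2008; from December 31, 2008 to January 17, 2009 is 17 days.

17 days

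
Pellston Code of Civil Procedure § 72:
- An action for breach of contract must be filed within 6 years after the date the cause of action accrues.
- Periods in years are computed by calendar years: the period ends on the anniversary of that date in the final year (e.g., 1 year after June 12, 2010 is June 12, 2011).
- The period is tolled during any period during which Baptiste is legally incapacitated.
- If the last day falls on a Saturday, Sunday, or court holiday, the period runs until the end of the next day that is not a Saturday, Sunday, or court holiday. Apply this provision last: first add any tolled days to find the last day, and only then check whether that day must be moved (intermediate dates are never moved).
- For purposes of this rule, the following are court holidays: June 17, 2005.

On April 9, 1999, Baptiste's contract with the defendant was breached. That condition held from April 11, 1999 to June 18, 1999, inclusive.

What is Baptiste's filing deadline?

June 20, 2005

6 years after April 9, 1999 is April 9, 2005.
From April 11, 1999 through June 18, 1999 inclusive is 69 days; tolling adds 69 days: April 9, 2005 + 69 days = June 17, 2005.
June 17, 2005 is a listed holiday; June 18, 2005 is Saturday; June 19, 2005 is Sunday. The next qualifying day is June 20, 2005.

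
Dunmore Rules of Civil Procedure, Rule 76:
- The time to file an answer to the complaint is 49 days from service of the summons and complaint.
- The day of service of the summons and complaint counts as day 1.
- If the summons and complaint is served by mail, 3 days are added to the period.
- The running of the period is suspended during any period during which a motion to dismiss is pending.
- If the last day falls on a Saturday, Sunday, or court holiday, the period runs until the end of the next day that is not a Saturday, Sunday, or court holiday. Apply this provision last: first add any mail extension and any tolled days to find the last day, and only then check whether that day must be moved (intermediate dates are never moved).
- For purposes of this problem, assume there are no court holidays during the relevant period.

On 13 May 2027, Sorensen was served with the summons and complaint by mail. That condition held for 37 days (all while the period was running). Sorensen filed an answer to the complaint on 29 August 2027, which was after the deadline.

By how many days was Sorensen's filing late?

Counting 13 May 2027 as day 1, day 49 is June 30, 2027.
Service was by mail, adding 3 days: June 30, 2027 + 3 days = July 3, 2027.
Tolling adds 37 days: July 3, 2027 + 37 days = August 9, 2027.
August 9, 2027 is a Monday and not a court holiday, so no extension applies.
The deadline is August 9, 2027; from August 9, 2027 to August 29, 2027 is 20 days.

20 days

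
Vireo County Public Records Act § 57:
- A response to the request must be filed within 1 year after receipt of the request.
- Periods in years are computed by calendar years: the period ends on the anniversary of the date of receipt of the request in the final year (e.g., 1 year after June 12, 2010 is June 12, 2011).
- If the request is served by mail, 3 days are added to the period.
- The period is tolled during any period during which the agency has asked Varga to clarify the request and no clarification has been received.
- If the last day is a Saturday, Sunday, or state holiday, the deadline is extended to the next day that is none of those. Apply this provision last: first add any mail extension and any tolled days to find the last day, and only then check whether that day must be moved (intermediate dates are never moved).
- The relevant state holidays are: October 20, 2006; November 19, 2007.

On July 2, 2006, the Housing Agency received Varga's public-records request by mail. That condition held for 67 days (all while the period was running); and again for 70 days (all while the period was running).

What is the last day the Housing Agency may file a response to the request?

November 20, 2007

1 year after July 2, 2006 is July 2, 2007.
Service was by mail, adding 3 days: July 2, 2007 + 3 days = July 5, 2007.
Tolling adds 67 days: July 5, 2007 + 67 days = September 10, 2007.
Tolling adds 70 days: September 10, 2007 + 70 days = November 19, 2007.
November 19, 2007 is a listed holiday. The next qualifying day is November 20, 2007.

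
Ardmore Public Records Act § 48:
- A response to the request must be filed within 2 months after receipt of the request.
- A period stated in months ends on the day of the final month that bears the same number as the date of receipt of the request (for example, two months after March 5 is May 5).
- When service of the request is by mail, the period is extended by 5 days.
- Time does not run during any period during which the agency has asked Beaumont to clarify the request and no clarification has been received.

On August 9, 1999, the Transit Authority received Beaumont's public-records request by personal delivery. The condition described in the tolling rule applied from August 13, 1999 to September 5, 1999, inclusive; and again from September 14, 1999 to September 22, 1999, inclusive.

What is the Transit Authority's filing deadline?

2 months after August 9, 1999 is October 9, 1999.
Service was not by mail, so no mail extension applies.
From August 13, 1999 through September 5, 1999 inclusive is 24 days; tolling adds 24 days: October 9, 1999 + 24 days = November 2, 1999.
From September 14, 1999 through September 22, 1999 inclusive is 9 days; tolling adds 9 days: November 2, 1999 + 9 days = November 11, 1999.

November 11, 1999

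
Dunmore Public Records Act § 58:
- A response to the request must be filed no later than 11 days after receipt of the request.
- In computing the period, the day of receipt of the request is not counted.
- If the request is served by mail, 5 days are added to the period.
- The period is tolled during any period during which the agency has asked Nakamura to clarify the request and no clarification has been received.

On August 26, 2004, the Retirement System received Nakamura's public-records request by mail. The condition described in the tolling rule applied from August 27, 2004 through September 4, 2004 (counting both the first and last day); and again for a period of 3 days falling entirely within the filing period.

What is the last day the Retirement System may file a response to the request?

11 days after August 26, 2004 is September 6, 2004.
Service was by mail, adding 5 days: September 6, 2004 + 5 days = September 11, 2004.
From August 27, 2004 through September 4, 2004 inclusive is 9 days; tolling adds 9 days: September 11, 2004 + 9 days = September 20, 2004.
Tolling adds 3 days: September 20, 2004 + 3 days = September 23, 2004.

September 23, 2004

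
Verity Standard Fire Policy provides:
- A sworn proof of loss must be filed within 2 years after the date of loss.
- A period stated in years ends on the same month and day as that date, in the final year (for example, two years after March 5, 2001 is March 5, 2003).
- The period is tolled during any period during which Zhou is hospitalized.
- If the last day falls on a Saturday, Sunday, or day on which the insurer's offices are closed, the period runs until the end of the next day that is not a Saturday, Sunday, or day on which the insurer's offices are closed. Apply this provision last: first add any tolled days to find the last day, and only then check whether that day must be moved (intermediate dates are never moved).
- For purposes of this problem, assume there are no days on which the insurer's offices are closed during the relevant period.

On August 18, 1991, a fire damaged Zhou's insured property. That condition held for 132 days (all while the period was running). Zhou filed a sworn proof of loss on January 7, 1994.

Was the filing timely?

2 years after August 18, 1991 is August 18, 1993.
Tolling adds 132 days: August 18, 1993 + 132 days = December 28, 1993.
December 28, 1993 is a Tuesday and not a day on which the insurer's offices are closed, so no extension applies.
The deadline is December 28, 1993; the filing on January 7, 1994 is after that date.

No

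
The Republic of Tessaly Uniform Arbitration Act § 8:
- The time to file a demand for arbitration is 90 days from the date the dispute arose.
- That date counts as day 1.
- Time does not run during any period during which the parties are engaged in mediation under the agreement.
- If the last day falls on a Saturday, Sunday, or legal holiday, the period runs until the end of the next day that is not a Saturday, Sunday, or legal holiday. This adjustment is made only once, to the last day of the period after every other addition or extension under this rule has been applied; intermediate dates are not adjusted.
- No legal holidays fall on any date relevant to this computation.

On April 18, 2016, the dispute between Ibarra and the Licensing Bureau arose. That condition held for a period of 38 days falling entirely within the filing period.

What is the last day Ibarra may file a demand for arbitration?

August 23, 2016

Counting April 18, 2016 as day 1, day 90 is July 16, 2016.
Tolling adds 38 days: July 16, 2016 + 38 days = August 23, 2016.
August 23, 2016 is a Tuesday and not a legal holiday, so no extension applies.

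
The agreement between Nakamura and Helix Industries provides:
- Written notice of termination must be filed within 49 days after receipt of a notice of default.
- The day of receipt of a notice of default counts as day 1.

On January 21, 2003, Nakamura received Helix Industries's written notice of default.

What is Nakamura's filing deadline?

March 10, 2003

Counting January 21, 2003 as day 1, day 49 is March 10, 2003.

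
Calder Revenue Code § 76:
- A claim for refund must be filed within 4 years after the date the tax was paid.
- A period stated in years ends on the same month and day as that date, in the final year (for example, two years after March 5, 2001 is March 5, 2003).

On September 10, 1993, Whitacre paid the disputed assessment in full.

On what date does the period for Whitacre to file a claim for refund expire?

4 years after September 10, 1993 is September 10, 1997.

September 10, 1997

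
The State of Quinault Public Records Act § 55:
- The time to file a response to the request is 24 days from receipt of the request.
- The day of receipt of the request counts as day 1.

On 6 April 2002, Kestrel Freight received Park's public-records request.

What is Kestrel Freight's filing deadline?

April 29, 2002

Counting 6 April 2002 as day 1, day 24 is April 29, 2002.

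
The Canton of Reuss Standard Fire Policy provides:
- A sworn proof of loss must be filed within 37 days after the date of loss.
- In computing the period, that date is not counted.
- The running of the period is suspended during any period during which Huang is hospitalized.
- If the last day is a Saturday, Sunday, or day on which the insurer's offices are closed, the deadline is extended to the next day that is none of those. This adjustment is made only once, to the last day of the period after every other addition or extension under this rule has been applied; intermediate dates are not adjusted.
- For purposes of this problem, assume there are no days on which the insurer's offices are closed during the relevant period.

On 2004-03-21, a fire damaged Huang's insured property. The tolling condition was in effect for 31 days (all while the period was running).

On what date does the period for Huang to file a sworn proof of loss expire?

37 days after 2004-03-21 is April 27, 2004.
Tolling adds 31 days: April 27, 2004 + 31 days = May 28, 2004.
May 28, 2004 is a Friday and not a day on which the insurer's offices are closed, so no extension applies.

May 28, 2004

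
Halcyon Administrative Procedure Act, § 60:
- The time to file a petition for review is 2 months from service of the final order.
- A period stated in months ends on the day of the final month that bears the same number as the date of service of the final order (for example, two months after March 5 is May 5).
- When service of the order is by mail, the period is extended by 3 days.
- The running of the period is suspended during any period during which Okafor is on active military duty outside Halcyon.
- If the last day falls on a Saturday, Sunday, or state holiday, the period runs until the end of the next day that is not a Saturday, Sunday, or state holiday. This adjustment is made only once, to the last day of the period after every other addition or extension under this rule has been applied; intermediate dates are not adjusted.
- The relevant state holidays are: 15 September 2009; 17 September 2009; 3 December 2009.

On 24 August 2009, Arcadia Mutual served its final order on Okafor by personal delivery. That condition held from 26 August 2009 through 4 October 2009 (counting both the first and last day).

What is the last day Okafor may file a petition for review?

2 months after 24 August 2009 is October 24, 2009.
Service was not by mail, so no mail extension applies.
From August 26, 2009 through October 4, 2009 inclusive is 40 days; tolling adds 40 days: October 24, 2009 + 40 days = December 3, 2009.
December 3, 2009 is a listed holiday. The next qualifying day is December 4, 2009.

December 4, 2009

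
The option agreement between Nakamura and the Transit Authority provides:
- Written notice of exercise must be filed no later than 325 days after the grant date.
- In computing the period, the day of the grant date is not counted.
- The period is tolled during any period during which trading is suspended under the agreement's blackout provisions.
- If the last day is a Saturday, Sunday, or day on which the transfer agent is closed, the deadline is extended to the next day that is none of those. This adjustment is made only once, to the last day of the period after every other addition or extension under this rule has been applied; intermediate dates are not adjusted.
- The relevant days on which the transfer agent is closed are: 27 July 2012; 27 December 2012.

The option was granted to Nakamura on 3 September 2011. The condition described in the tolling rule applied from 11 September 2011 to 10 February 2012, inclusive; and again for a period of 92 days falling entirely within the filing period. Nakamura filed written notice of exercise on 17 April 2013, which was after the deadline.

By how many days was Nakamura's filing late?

22 days

325 days after 3 September 2011 is July 24, 2012.
From September 11, 2011 through February 10, 2012 inclusive is 153 days; tolling adds 153 days: July 24, 2012 + 153 days = December 24, 2012.
Tolling adds 92 days: December 24, 2012 + 92 days = March 26, 2013.
March 26, 2013 is a Tuesday and not a day on which the transfer agent is closed, so no extension applies.
The deadline is March 26, 2013; from March 26, 2013 to April 17, 2013 is 22 days.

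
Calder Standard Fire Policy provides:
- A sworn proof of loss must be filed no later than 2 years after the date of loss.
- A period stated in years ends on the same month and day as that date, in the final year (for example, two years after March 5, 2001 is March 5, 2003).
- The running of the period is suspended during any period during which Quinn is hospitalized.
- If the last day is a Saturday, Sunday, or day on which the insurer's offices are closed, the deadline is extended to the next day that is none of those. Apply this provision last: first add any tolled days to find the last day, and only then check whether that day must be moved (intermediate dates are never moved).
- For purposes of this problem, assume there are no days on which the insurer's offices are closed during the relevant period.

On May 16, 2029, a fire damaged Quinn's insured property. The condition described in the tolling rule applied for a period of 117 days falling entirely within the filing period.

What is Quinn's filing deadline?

2 years after May 16, 2029 is May 16, 2031.
Tolling adds 117 days: May 16, 2031 + 117 days = September 10, 2031.
September 10, 2031 is a Wednesday and not a day on which the insurer's offices are closed, so no extension applies.

September 10, 2031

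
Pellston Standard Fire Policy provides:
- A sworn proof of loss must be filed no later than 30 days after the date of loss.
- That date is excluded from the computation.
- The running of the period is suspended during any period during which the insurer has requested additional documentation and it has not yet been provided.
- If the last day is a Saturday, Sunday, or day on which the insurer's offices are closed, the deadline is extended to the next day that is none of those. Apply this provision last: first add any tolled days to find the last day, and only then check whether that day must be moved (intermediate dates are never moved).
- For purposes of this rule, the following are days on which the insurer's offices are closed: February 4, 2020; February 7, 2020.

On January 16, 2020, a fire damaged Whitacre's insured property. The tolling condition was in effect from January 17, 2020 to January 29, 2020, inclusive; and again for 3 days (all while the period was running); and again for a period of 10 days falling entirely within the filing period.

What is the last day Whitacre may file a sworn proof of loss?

30 days after January 16, 2020 is February 15, 2020.
From January 17, 2020 through January 29, 2020 inclusive is 13 days; tolling adds 13 days: February 15, 2020 + 13 days = February 28, 2020.
Tolling adds 3 days: February 28, 2020 + 3 days = March 2, 2020.
Tolling adds 10 days: March 2, 2020 + 10 days = March 12, 2020.
March 12, 2020 is a Thursday and not a day on which the insurer's offices are closed, so no extension applies.

March 12, 2020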